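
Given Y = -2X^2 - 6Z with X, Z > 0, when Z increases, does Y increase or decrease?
Y decreases

Taking the partial derivative:
∂Y/∂Z = -6

∂Y/∂Z = -6 < 0 (assuming positive values)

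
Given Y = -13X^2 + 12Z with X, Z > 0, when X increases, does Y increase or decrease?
Y decreases

Taking the partial derivative:
∂Y/∂X = -26X

∂Y/∂X = -26X < 0 (assuming positive values)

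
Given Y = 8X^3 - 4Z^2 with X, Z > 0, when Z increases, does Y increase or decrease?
Y decreases

Taking the partial derivative:
∂Y/∂Z = -8Z

∂Y/∂Z = -8Z < 0 (assuming positive values)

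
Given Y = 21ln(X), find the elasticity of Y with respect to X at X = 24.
Elasticity = 1/ln(24) ≈ 0.3147

Elasticity = (dY/dX) · (X/Y)

dY/dX = 21/X
At X = 24: dY/dX = 7/8, Y = 21·ln(24)

Elasticity = (7/8) · (24 / (21·ln(24))) = 1/ln(24) ≈ 0.3147

Interpretation: for a small percentage change in X, the percentage change in Y is approximately 0.31 times as large.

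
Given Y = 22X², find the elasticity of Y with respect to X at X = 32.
Elasticity = 2

Elasticity = (dY/dX) · (X/Y)

dY/dX = 44·X
At X = 32: dY/dX = 1408, Y = 22528

Elasticity = 1408 · (32 / 22528) = 2

Interpretation: for a small percentage change in X, the percentage change in Y is approximately 2.00 times as large.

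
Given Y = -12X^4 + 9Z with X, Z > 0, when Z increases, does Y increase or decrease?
Y increases

Taking the partial derivative:
∂Y/∂Z = 9

∂Y/∂Z = 9 > 0 (assuming positive values)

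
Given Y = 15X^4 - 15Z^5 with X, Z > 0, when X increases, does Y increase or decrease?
Y increases

Taking the partial derivative:
∂Y/∂X = 60X^3

∂Y/∂X = 60X^3 > 0 (assuming positive values)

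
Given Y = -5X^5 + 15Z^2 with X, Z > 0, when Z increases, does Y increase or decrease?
Y increases

Taking the partial derivative:
∂Y/∂Z = 30Z

∂Y/∂Z = 30Z > 0 (assuming positive values)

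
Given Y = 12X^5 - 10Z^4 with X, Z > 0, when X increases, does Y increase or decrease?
Y increases

Taking the partial derivative:
∂Y/∂X = 60X^4

∂Y/∂X = 60X^4 > 0 (assuming positive values)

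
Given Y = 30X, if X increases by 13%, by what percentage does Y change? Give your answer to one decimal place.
13.0%

For Y = 30X:
If X → X(1 + 0.13)
Then Y → Y · (1 + 0.13)^1
     = Y · 1.1300

Percentage change = ((1 + 0.13)^1 − 1) × 100% = 13.0%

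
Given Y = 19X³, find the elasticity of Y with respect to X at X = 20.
Elasticity = 3

Elasticity = (dY/dX) · (X/Y)

dY/dX = 57·X²
At X = 20: dY/dX = 22800, Y = 152000

Elasticity = 22800 · (20 / 152000) = 3

Interpretation: for a small percentage change in X, the percentage change in Y is approximately 3.00 times as large.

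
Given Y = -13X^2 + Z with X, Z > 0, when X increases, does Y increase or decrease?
Y decreases

Taking the partial derivative:
∂Y/∂X = -26X

∂Y/∂X = -26X < 0 (assuming positive values)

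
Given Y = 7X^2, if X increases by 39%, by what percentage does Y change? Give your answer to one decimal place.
93.2%

For Y = 7X^2:
If X → X(1 + 0.39)
Then Y → Y · (1 + 0.39)^2
     = Y · 1.9321

Percentage change = ((1 + 0.39)^2 − 1) × 100% ≈ 93.2%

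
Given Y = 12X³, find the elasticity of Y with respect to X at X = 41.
Elasticity = 3

Elasticity = (dY/dX) · (X/Y)

dY/dX = 36·X²
At X = 41: dY/dX = 60516, Y = 827052

Elasticity = 60516 · (41 / 827052) = 3

Interpretation: for a small percentage change in X, the percentage change in Y is approximately 3.00 times as large.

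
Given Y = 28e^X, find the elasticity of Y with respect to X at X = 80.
Elasticity = 80

Elasticity = (dY/dX) · (X/Y)

dY/dX = 28·e^X
At X = 80: dY/dX = 28·e^80, Y = 28·e^80

Elasticity = (28·e^80) · (80 / (28·e^80)) = 80

Interpretation: for a small percentage change in X, the percentage change in Y is approximately 80.00 times as large.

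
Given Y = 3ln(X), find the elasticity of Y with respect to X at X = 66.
Elasticity = 1/ln(66) ≈ 0.2387

Elasticity = (dY/dX) · (X/Y)

dY/dX = 3/X
At X = 66: dY/dX = 1/22, Y = 3·ln(66)

Elasticity = (1/22) · (66 / (3·ln(66))) = 1/ln(66) ≈ 0.2387

Interpretation: for a small percentage change in X, the percentage change in Y is approximately 0.24 times as large.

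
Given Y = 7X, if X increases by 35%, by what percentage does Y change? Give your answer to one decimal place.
35.0%

For Y = 7X:
If X → X(1 + 0.35)
Then Y → Y · (1 + 0.35)^1
     = Y · 1.3500

Percentage change = ((1 + 0.35)^1 − 1) × 100% = 35.0%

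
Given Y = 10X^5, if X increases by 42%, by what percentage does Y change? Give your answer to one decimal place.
477.4%

For Y = 10X^5:
If X → X(1 + 0.42)
Then Y → Y · (1 + 0.42)^5
     ≈ Y · 5.7735

Percentage change = ((1 + 0.42)^5 − 1) × 100% ≈ 477.4%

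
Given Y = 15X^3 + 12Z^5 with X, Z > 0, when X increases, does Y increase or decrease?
Y increases

Taking the partial derivative:
∂Y/∂X = 45X^2

∂Y/∂X = 45X^2 > 0 (assuming positive values)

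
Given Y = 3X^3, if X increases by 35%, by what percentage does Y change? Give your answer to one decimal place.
146.0%

For Y = 3X^3:
If X → X(1 + 0.35)
Then Y → Y · (1 + 0.35)^3
     ≈ Y · 2.4604

Percentage change = ((1 + 0.35)^3 − 1) × 100% ≈ 146.0%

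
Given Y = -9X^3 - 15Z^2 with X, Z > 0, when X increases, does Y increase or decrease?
Y decreases

Taking the partial derivative:
∂Y/∂X = -27X^2

∂Y/∂X = -27X^2 < 0 (assuming positive values)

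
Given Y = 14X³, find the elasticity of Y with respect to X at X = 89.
Elasticity = 3

Elasticity = (dY/dX) · (X/Y)

dY/dX = 42·X²
At X = 89: dY/dX = 332682, Y = 9869566

Elasticity = 332682 · (89 / 9869566) = 3

Interpretation: for a small percentage change in X, the percentage change in Y is approximately 3.00 times as large.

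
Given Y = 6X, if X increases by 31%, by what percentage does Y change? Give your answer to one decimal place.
31.0%

For Y = 6X:
If X → X(1 + 0.31)
Then Y → Y · (1 + 0.31)^1
     = Y · 1.3100

Percentage change = ((1 + 0.31)^1 − 1) × 100% = 31.0%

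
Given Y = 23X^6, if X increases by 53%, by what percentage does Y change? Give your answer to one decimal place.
1182.8%

For Y = 23X^6:
If X → X(1 + 0.53)
Then Y → Y · (1 + 0.53)^6
     ≈ Y · 12.8277

Percentage change = ((1 + 0.53)^6 − 1) × 100% ≈ 1182.8%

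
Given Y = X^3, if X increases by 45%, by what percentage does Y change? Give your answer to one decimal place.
204.9%

For Y = X^3:
If X → X(1 + 0.45)
Then Y → Y · (1 + 0.45)^3
     ≈ Y · 3.0486

Percentage change = ((1 + 0.45)^3 − 1) × 100% ≈ 204.9%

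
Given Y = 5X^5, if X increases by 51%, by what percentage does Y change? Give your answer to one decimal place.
685.0%

For Y = 5X^5:
If X → X(1 + 0.51)
Then Y → Y · (1 + 0.51)^5
     ≈ Y · 7.8503

Percentage change = ((1 + 0.51)^5 − 1) × 100% ≈ 685.0%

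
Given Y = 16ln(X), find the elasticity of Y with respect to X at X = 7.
Elasticity = 1/ln(7) ≈ 0.5139

Elasticity = (dY/dX) · (X/Y)

dY/dX = 16/X
At X = 7: dY/dX = 16/7, Y = 16·ln(7)

Elasticity = (16/7) · (7 / (16·ln(7))) = 1/ln(7) ≈ 0.5139

Interpretation: for a small percentage change in X, the percentage change in Y is approximately 0.51 times as large.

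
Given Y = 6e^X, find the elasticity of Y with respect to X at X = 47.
Elasticity = 47

Elasticity = (dY/dX) · (X/Y)

dY/dX = 6·e^X
At X = 47: dY/dX = 6·e^47, Y = 6·e^47

Elasticity = (6·e^47) · (47 / (6·e^47)) = 47

Interpretation: for a small percentage change in X, the percentage change in Y is approximately 47.00 times as large.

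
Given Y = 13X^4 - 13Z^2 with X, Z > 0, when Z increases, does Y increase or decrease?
Y decreases

Taking the partial derivative:
∂Y/∂Z = -26Z

∂Y/∂Z = -26Z < 0 (assuming positive values)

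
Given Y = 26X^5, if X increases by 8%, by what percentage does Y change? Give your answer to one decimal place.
46.9%

For Y = 26X^5:
If X → X(1 + 0.08)
Then Y → Y · (1 + 0.08)^5
     ≈ Y · 1.4693

Percentage change = ((1 + 0.08)^5 − 1) × 100% ≈ 46.9%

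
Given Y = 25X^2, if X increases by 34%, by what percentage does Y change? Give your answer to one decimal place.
79.6%

For Y = 25X^2:
If X → X(1 + 0.34)
Then Y → Y · (1 + 0.34)^2
     = Y · 1.7956

Percentage change = ((1 + 0.34)^2 − 1) × 100% ≈ 79.6%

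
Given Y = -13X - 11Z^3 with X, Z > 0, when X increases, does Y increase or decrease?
Y decreases

Taking the partial derivative:
∂Y/∂X = -13

∂Y/∂X = -13 < 0 (assuming positive values)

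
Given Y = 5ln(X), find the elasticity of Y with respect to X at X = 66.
Elasticity = 1/ln(66) ≈ 0.2387

Elasticity = (dY/dX) · (X/Y)

dY/dX = 5/X
At X = 66: dY/dX = 5/66, Y = 5·ln(66)

Elasticity = (5/66) · (66 / (5·ln(66))) = 1/ln(66) ≈ 0.2387

Interpretation: for a small percentage change in X, the percentage change in Y is approximately 0.24 times as large.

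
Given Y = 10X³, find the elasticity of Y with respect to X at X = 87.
Elasticity = 3

Elasticity = (dY/dX) · (X/Y)

dY/dX = 30·X²
At X = 87: dY/dX = 227070, Y = 6585030

Elasticity = 227070 · (87 / 6585030) = 3

Interpretation: for a small percentage change in X, the percentage change in Y is approximately 3.00 times as large.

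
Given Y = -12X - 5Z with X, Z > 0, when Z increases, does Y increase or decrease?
Y decreases

Taking the partial derivative:
∂Y/∂Z = -5

∂Y/∂Z = -5 < 0 (assuming positive values)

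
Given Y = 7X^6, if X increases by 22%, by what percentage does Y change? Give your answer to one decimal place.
229.7%

For Y = 7X^6:
If X → X(1 + 0.22)
Then Y → Y · (1 + 0.22)^6
     ≈ Y · 3.2973

Percentage change = ((1 + 0.22)^6 − 1) × 100% ≈ 229.7%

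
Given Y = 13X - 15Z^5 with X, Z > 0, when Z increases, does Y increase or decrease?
Y decreases

Taking the partial derivative:
∂Y/∂Z = -75Z^4

∂Y/∂Z = -75Z^4 < 0 (assuming positive values)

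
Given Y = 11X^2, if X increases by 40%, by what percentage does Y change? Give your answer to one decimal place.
96.0%

For Y = 11X^2:
If X → X(1 + 0.4)
Then Y → Y · (1 + 0.4)^2
     = Y · 1.9600

Percentage change = ((1 + 0.4)^2 − 1) × 100% = 96.0%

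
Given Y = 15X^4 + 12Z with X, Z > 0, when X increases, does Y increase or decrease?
Y increases

Taking the partial derivative:
∂Y/∂X = 60X^3

∂Y/∂X = 60X^3 > 0 (assuming positive values)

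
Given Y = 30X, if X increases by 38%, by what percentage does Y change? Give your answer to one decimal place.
38.0%

For Y = 30X:
If X → X(1 + 0.38)
Then Y → Y · (1 + 0.38)^1
     = Y · 1.3800

Percentage change = ((1 + 0.38)^1 − 1) × 100% = 38.0%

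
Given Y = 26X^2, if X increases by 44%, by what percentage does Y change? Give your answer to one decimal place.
107.4%

For Y = 26X^2:
If X → X(1 + 0.44)
Then Y → Y · (1 + 0.44)^2
     = Y · 2.0736

Percentage change = ((1 + 0.44)^2 − 1) × 100% ≈ 107.4%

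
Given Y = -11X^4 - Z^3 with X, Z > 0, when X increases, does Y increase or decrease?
Y decreases

Taking the partial derivative:
∂Y/∂X = -44X^3

∂Y/∂X = -44X^3 < 0 (assuming positive values)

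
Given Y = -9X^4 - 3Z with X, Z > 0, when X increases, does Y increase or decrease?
Y decreases

Taking the partial derivative:
∂Y/∂X = -36X^3

∂Y/∂X = -36X^3 < 0 (assuming positive values)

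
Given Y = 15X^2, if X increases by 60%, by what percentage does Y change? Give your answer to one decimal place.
156.0%

For Y = 15X^2:
If X → X(1 + 0.6)
Then Y → Y · (1 + 0.6)^2
     = Y · 2.5600

Percentage change = ((1 + 0.6)^2 − 1) × 100% = 156.0%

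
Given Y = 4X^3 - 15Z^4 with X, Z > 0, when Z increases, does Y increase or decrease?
Y decreases

Taking the partial derivative:
∂Y/∂Z = -60Z^3

∂Y/∂Z = -60Z^3 < 0 (assuming positive values)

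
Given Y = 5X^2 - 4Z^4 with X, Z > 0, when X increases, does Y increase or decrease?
Y increases

Taking the partial derivative:
∂Y/∂X = 10X

∂Y/∂X = 10X > 0 (assuming positive values)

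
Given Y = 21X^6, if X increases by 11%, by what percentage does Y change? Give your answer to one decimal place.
87.0%

For Y = 21X^6:
If X → X(1 + 0.11)
Then Y → Y · (1 + 0.11)^6
     ≈ Y · 1.8704

Percentage change = ((1 + 0.11)^6 − 1) × 100% ≈ 87.0%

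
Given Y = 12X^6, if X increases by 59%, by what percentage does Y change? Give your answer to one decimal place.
1515.8%

For Y = 12X^6:
If X → X(1 + 0.59)
Then Y → Y · (1 + 0.59)^6
     ≈ Y · 16.1578

Percentage change = ((1 + 0.59)^6 − 1) × 100% ≈ 1515.8%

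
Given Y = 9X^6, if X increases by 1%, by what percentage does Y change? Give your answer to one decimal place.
6.2%

For Y = 9X^6:
If X → X(1 + 0.01)
Then Y → Y · (1 + 0.01)^6
     ≈ Y · 1.0615

Percentage change = ((1 + 0.01)^6 − 1) × 100% ≈ 6.2%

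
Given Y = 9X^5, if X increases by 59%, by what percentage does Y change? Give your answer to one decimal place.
916.2%

For Y = 9X^5:
If X → X(1 + 0.59)
Then Y → Y · (1 + 0.59)^5
     ≈ Y · 10.1622

Percentage change = ((1 + 0.59)^5 − 1) × 100% ≈ 916.2%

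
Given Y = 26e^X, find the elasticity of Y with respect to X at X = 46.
Elasticity = 46

Elasticity = (dY/dX) · (X/Y)

dY/dX = 26·e^X
At X = 46: dY/dX = 26·e^46, Y = 26·e^46

Elasticity = (26·e^46) · (46 / (26·e^46)) = 46

Interpretation: for a small percentage change in X, the percentage change in Y is approximately 46.00 times as large.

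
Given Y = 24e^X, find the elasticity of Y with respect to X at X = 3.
Elasticity = 3

Elasticity = (dY/dX) · (X/Y)

dY/dX = 24·e^X
At X = 3: dY/dX = 24·e^3, Y = 24·e^3

Elasticity = (24·e^3) · (3 / (24·e^3)) = 3

Interpretation: for a small percentage change in X, the percentage change in Y is approximately 3.00 times as large.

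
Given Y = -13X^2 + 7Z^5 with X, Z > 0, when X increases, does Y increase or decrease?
Y decreases

Taking the partial derivative:
∂Y/∂X = -26X

∂Y/∂X = -26X < 0 (assuming positive values)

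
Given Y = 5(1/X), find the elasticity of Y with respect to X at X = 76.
Elasticity = -1

Elasticity = (dY/dX) · (X/Y)

dY/dX = -5/X²
At X = 76: dY/dX = -5/5776, Y = 5/76

Elasticity = (-5/5776) · (76 / (5/76)) = -1

Interpretation: for a small percentage change in X, the percentage change in Y is approximately -1.00 times as large.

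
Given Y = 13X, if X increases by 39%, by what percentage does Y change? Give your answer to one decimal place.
39.0%

For Y = 13X:
If X → X(1 + 0.39)
Then Y → Y · (1 + 0.39)^1
     = Y · 1.3900

Percentage change = ((1 + 0.39)^1 − 1) × 100% = 39.0%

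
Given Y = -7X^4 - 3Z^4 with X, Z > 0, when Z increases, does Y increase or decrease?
Y decreases

Taking the partial derivative:
∂Y/∂Z = -12Z^3

∂Y/∂Z = -12Z^3 < 0 (assuming positive values)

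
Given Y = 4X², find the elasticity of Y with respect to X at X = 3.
Elasticity = 2

Elasticity = (dY/dX) · (X/Y)

dY/dX = 8·X
At X = 3: dY/dX = 24, Y = 36

Elasticity = 24 · (3 / 36) = 2

Interpretation: for a small percentage change in X, the percentage change in Y is approximately 2.00 times as large.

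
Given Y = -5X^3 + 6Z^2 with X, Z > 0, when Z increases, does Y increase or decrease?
Y increases

Taking the partial derivative:
∂Y/∂Z = 12Z

∂Y/∂Z = 12Z > 0 (assuming positive values)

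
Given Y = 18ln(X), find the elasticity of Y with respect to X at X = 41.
Elasticity = 1/ln(41) ≈ 0.2693

Elasticity = (dY/dX) · (X/Y)

dY/dX = 18/X
At X = 41: dY/dX = 18/41, Y = 18·ln(41)

Elasticity = (18/41) · (41 / (18·ln(41))) = 1/ln(41) ≈ 0.2693

Interpretation: for a small percentage change in X, the percentage change in Y is approximately 0.27 times as large.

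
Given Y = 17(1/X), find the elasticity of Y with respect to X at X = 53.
Elasticity = -1

Elasticity = (dY/dX) · (X/Y)

dY/dX = -17/X²
At X = 53: dY/dX = -17/2809, Y = 17/53

Elasticity = (-17/2809) · (53 / (17/53)) = -1

Interpretation: for a small percentage change in X, the percentage change in Y is approximately -1.00 times as large.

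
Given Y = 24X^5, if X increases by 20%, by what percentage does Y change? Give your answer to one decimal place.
148.8%

For Y = 24X^5:
If X → X(1 + 0.2)
Then Y → Y · (1 + 0.2)^5
     ≈ Y · 2.4883

Percentage change = ((1 + 0.2)^5 − 1) × 100% ≈ 148.8%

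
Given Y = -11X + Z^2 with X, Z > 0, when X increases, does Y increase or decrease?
Y decreases

Taking the partial derivative:
∂Y/∂X = -11

∂Y/∂X = -11 < 0 (assuming positive values)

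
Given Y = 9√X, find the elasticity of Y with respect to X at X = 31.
Elasticity = 1/2

Elasticity = (dY/dX) · (X/Y)

dY/dX = 9/(2·√X)
At X = 31: dY/dX = 9·√31/62, Y = 9·√31

Elasticity = (9·√31/62) · (31 / (9·√31)) = 1/2

Interpretation: for a small percentage change in X, the percentage change in Y is approximately 0.50 times as large.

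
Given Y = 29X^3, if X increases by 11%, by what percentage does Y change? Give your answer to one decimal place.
36.8%

For Y = 29X^3:
If X → X(1 + 0.11)
Then Y → Y · (1 + 0.11)^3
     ≈ Y · 1.3676

Percentage change = ((1 + 0.11)^3 − 1) × 100% ≈ 36.8%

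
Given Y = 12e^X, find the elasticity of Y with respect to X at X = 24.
Elasticity = 24

Elasticity = (dY/dX) · (X/Y)

dY/dX = 12·e^X
At X = 24: dY/dX = 12·e^24, Y = 12·e^24

Elasticity = (12·e^24) · (24 / (12·e^24)) = 24

Interpretation: for a small percentage change in X, the percentage change in Y is approximately 24.00 times as large.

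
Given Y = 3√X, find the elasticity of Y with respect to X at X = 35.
Elasticity = 1/2

Elasticity = (dY/dX) · (X/Y)

dY/dX = 3/(2·√X)
At X = 35: dY/dX = 3·√35/70, Y = 3·√35

Elasticity = (3·√35/70) · (35 / (3·√35)) = 1/2

Interpretation: for a small percentage change in X, the percentage change in Y is approximately 0.50 times as large.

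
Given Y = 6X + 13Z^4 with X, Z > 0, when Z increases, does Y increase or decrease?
Y increases

Taking the partial derivative:
∂Y/∂Z = 52Z^3

∂Y/∂Z = 52Z^3 > 0 (assuming positive values)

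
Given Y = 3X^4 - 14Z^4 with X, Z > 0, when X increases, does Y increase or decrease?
Y increases

Taking the partial derivative:
∂Y/∂X = 12X^3

∂Y/∂X = 12X^3 > 0 (assuming positive values)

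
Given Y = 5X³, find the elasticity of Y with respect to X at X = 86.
Elasticity = 3

Elasticity = (dY/dX) · (X/Y)

dY/dX = 15·X²
At X = 86: dY/dX = 110940, Y = 3180280

Elasticity = 110940 · (86 / 3180280) = 3

Interpretation: for a small percentage change in X, the percentage change in Y is approximately 3.00 times as large.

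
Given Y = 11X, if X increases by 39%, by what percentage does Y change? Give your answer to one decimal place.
39.0%

For Y = 11X:
If X → X(1 + 0.39)
Then Y → Y · (1 + 0.39)^1
     = Y · 1.3900

Percentage change = ((1 + 0.39)^1 − 1) × 100% = 39.0%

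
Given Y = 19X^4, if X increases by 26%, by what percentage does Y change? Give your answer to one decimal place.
152.0%

For Y = 19X^4:
If X → X(1 + 0.26)
Then Y → Y · (1 + 0.26)^4
     ≈ Y · 2.5205

Percentage change = ((1 + 0.26)^4 − 1) × 100% ≈ 152.0%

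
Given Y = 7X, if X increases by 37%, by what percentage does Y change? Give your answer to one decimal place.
37.0%

For Y = 7X:
If X → X(1 + 0.37)
Then Y → Y · (1 + 0.37)^1
     = Y · 1.3700

Percentage change = ((1 + 0.37)^1 − 1) × 100% = 37.0%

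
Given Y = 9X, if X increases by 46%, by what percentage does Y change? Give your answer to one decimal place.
46.0%

For Y = 9X:
If X → X(1 + 0.46)
Then Y → Y · (1 + 0.46)^1
     = Y · 1.4600

Percentage change = ((1 + 0.46)^1 − 1) × 100% = 46.0%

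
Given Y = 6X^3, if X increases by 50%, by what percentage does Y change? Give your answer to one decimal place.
237.5%

For Y = 6X^3:
If X → X(1 + 0.5)
Then Y → Y · (1 + 0.5)^3
     = Y · 3.3750

Percentage change = ((1 + 0.5)^3 − 1) × 100% = 237.5%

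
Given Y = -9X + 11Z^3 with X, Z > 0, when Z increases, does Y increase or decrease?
Y increases

Taking the partial derivative:
∂Y/∂Z = 33Z^2

∂Y/∂Z = 33Z^2 > 0 (assuming positive values)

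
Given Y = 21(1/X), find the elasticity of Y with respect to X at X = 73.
Elasticity = -1

Elasticity = (dY/dX) · (X/Y)

dY/dX = -21/X²
At X = 73: dY/dX = -21/5329, Y = 21/73

Elasticity = (-21/5329) · (73 / (21/73)) = -1

Interpretation: for a small percentage change in X, the percentage change in Y is approximately -1.00 times as large.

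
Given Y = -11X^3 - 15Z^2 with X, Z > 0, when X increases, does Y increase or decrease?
Y decreases

Taking the partial derivative:
∂Y/∂X = -33X^2

∂Y/∂X = -33X^2 < 0 (assuming positive values)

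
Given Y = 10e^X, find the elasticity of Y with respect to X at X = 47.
Elasticity = 47

Elasticity = (dY/dX) · (X/Y)

dY/dX = 10·e^X
At X = 47: dY/dX = 10·e^47, Y = 10·e^47

Elasticity = (10·e^47) · (47 / (10·e^47)) = 47

Interpretation: for a small percentage change in X, the percentage change in Y is approximately 47.00 times as large.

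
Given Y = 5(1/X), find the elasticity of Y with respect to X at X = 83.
Elasticity = -1

Elasticity = (dY/dX) · (X/Y)

dY/dX = -5/X²
At X = 83: dY/dX = -5/6889, Y = 5/83

Elasticity = (-5/6889) · (83 / (5/83)) = -1

Interpretation: for a small percentage change in X, the percentage change in Y is approximately -1.00 times as large.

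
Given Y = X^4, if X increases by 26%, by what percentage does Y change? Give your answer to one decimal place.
152.0%

For Y = X^4:
If X → X(1 + 0.26)
Then Y → Y · (1 + 0.26)^4
     ≈ Y · 2.5205

Percentage change = ((1 + 0.26)^4 − 1) × 100% ≈ 152.0%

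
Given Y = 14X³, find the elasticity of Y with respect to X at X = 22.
Elasticity = 3

Elasticity = (dY/dX) · (X/Y)

dY/dX = 42·X²
At X = 22: dY/dX = 20328, Y = 149072

Elasticity = 20328 · (22 / 149072) = 3

Interpretation: for a small percentage change in X, the percentage change in Y is approximately 3.00 times as large.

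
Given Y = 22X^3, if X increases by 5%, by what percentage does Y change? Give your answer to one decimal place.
15.8%

For Y = 22X^3:
If X → X(1 + 0.05)
Then Y → Y · (1 + 0.05)^3
     ≈ Y · 1.1576

Percentage change = ((1 + 0.05)^3 − 1) × 100% ≈ 15.8%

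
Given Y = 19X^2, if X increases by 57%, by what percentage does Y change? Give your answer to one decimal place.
146.5%

For Y = 19X^2:
If X → X(1 + 0.57)
Then Y → Y · (1 + 0.57)^2
     = Y · 2.4649

Percentage change = ((1 + 0.57)^2 − 1) × 100% ≈ 146.5%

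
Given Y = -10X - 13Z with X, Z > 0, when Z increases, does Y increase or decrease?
Y decreases

Taking the partial derivative:
∂Y/∂Z = -13

∂Y/∂Z = -13 < 0 (assuming positive values)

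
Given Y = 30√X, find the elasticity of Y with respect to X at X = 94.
Elasticity = 1/2

Elasticity = (dY/dX) · (X/Y)

dY/dX = 15/√X
At X = 94: dY/dX = 15·√94/94, Y = 30·√94

Elasticity = (15·√94/94) · (94 / (30·√94)) = 1/2

Interpretation: for a small percentage change in X, the percentage change in Y is approximately 0.50 times as large.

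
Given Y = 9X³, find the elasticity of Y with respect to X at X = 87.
Elasticity = 3

Elasticity = (dY/dX) · (X/Y)

dY/dX = 27·X²
At X = 87: dY/dX = 204363, Y = 5926527

Elasticity = 204363 · (87 / 5926527) = 3

Interpretation: for a small percentage change in X, the percentage change in Y is approximately 3.00 times as large.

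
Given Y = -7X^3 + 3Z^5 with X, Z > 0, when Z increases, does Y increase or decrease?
Y increases

Taking the partial derivative:
∂Y/∂Z = 15Z^4

∂Y/∂Z = 15Z^4 > 0 (assuming positive values)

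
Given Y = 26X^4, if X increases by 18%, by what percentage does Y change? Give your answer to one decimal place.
93.9%

For Y = 26X^4:
If X → X(1 + 0.18)
Then Y → Y · (1 + 0.18)^4
     ≈ Y · 1.9388

Percentage change = ((1 + 0.18)^4 − 1) × 100% ≈ 93.9%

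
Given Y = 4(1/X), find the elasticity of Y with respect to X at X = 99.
Elasticity = -1

Elasticity = (dY/dX) · (X/Y)

dY/dX = -4/X²
At X = 99: dY/dX = -4/9801, Y = 4/99

Elasticity = (-4/9801) · (99 / (4/99)) = -1

Interpretation: for a small percentage change in X, the percentage change in Y is approximately -1.00 times as large.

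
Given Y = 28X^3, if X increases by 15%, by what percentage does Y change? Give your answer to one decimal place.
52.1%

For Y = 28X^3:
If X → X(1 + 0.15)
Then Y → Y · (1 + 0.15)^3
     ≈ Y · 1.5209

Percentage change = ((1 + 0.15)^3 − 1) × 100% ≈ 52.1%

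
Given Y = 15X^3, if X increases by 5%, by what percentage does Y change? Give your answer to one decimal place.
15.8%

For Y = 15X^3:
If X → X(1 + 0.05)
Then Y → Y · (1 + 0.05)^3
     ≈ Y · 1.1576

Percentage change = ((1 + 0.05)^3 − 1) × 100% ≈ 15.8%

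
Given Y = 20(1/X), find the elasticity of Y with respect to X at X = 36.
Elasticity = -1

Elasticity = (dY/dX) · (X/Y)

dY/dX = -20/X²
At X = 36: dY/dX = -5/324, Y = 5/9

Elasticity = (-5/324) · (36 / (5/9)) = -1

Interpretation: for a small percentage change in X, the percentage change in Y is approximately -1.00 times as large.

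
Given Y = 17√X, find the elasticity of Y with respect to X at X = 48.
Elasticity = 1/2

Elasticity = (dY/dX) · (X/Y)

dY/dX = 17/(2·√X)
At X = 48: dY/dX = 17·√3/24, Y = 68·√3

Elasticity = (17·√3/24) · (48 / (68·√3)) = 1/2

Interpretation: for a small percentage change in X, the percentage change in Y is approximately 0.50 times as large.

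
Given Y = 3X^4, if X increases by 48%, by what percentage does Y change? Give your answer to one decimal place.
379.8%

For Y = 3X^4:
If X → X(1 + 0.48)
Then Y → Y · (1 + 0.48)^4
     ≈ Y · 4.7979

Percentage change = ((1 + 0.48)^4 − 1) × 100% ≈ 379.8%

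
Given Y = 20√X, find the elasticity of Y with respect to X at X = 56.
Elasticity = 1/2

Elasticity = (dY/dX) · (X/Y)

dY/dX = 10/√X
At X = 56: dY/dX = 5·√14/14, Y = 40·√14

Elasticity = (5·√14/14) · (56 / (40·√14)) = 1/2

Interpretation: for a small percentage change in X, the percentage change in Y is approximately 0.50 times as large.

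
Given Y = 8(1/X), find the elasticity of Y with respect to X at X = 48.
Elasticity = -1

Elasticity = (dY/dX) · (X/Y)

dY/dX = -8/X²
At X = 48: dY/dX = -1/288, Y = 1/6

Elasticity = (-1/288) · (48 / (1/6)) = -1

Interpretation: for a small percentage change in X, the percentage change in Y is approximately -1.00 times as large.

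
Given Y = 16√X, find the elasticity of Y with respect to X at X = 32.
Elasticity = 1/2

Elasticity = (dY/dX) · (X/Y)

dY/dX = 8/√X
At X = 32: dY/dX = √2, Y = 64·√2

Elasticity = (√2) · (32 / (64·√2)) = 1/2

Interpretation: for a small percentage change in X, the percentage change in Y is approximately 0.50 times as large.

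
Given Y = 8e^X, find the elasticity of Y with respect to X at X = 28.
Elasticity = 28

Elasticity = (dY/dX) · (X/Y)

dY/dX = 8·e^X
At X = 28: dY/dX = 8·e^28, Y = 8·e^28

Elasticity = (8·e^28) · (28 / (8·e^28)) = 28

Interpretation: for a small percentage change in X, the percentage change in Y is approximately 28.00 times as large.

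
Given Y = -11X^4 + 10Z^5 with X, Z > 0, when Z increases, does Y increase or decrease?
Y increases

Taking the partial derivative:
∂Y/∂Z = 50Z^4

∂Y/∂Z = 50Z^4 > 0 (assuming positive values)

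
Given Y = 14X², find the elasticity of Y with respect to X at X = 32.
Elasticity = 2

Elasticity = (dY/dX) · (X/Y)

dY/dX = 28·X
At X = 32: dY/dX = 896, Y = 14336

Elasticity = 896 · (32 / 14336) = 2

Interpretation: for a small percentage change in X, the percentage change in Y is approximately 2.00 times as large.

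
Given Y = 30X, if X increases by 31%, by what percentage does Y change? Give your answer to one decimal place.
31.0%

For Y = 30X:
If X → X(1 + 0.31)
Then Y → Y · (1 + 0.31)^1
     = Y · 1.3100

Percentage change = ((1 + 0.31)^1 − 1) × 100% = 31.0%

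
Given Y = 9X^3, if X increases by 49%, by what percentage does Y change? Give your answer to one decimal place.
230.8%

For Y = 9X^3:
If X → X(1 + 0.49)
Then Y → Y · (1 + 0.49)^3
     ≈ Y · 3.3079

Percentage change = ((1 + 0.49)^3 − 1) × 100% ≈ 230.8%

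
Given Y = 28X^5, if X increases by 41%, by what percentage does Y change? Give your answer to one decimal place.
457.3%

For Y = 28X^5:
If X → X(1 + 0.41)
Then Y → Y · (1 + 0.41)^5
     ≈ Y · 5.5731

Percentage change = ((1 + 0.41)^5 − 1) × 100% ≈ 457.3%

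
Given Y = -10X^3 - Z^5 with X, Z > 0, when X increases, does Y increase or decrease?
Y decreases

Taking the partial derivative:
∂Y/∂X = -30X^2

∂Y/∂X = -30X^2 < 0 (assuming positive values)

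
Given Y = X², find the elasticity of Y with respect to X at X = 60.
Elasticity = 2

Elasticity = (dY/dX) · (X/Y)

dY/dX = 2·X
At X = 60: dY/dX = 120, Y = 3600

Elasticity = 120 · (60 / 3600) = 2

Interpretation: for a small percentage change in X, the percentage change in Y is approximately 2.00 times as large.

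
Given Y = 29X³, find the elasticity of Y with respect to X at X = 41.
Elasticity = 3

Elasticity = (dY/dX) · (X/Y)

dY/dX = 87·X²
At X = 41: dY/dX = 146247, Y = 1998709

Elasticity = 146247 · (41 / 1998709) = 3

Interpretation: for a small percentage change in X, the percentage change in Y is approximately 3.00 times as large.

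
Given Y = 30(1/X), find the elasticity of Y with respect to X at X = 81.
Elasticity = -1

Elasticity = (dY/dX) · (X/Y)

dY/dX = -30/X²
At X = 81: dY/dX = -10/2187, Y = 10/27

Elasticity = (-10/2187) · (81 / (10/27)) = -1

Interpretation: for a small percentage change in X, the percentage change in Y is approximately -1.00 times as large.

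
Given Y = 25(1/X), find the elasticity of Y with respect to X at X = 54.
Elasticity = -1

Elasticity = (dY/dX) · (X/Y)

dY/dX = -25/X²
At X = 54: dY/dX = -25/2916, Y = 25/54

Elasticity = (-25/2916) · (54 / (25/54)) = -1

Interpretation: for a small percentage change in X, the percentage change in Y is approximately -1.00 times as large.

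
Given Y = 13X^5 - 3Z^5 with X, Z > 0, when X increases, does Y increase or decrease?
Y increases

Taking the partial derivative:
∂Y/∂X = 65X^4

∂Y/∂X = 65X^4 > 0 (assuming positive values)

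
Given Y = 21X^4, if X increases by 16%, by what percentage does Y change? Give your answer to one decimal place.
81.1%

For Y = 21X^4:
If X → X(1 + 0.16)
Then Y → Y · (1 + 0.16)^4
     ≈ Y · 1.8106

Percentage change = ((1 + 0.16)^4 − 1) × 100% ≈ 81.1%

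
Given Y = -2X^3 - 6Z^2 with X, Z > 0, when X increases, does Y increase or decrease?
Y decreases

Taking the partial derivative:
∂Y/∂X = -6X^2

∂Y/∂X = -6X^2 < 0 (assuming positive values)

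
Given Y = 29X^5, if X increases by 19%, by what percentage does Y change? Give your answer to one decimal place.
138.6%

For Y = 29X^5:
If X → X(1 + 0.19)
Then Y → Y · (1 + 0.19)^5
     ≈ Y · 2.3864

Percentage change = ((1 + 0.19)^5 − 1) × 100% ≈ 138.6%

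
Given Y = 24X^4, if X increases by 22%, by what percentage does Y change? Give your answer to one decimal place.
121.5%

For Y = 24X^4:
If X → X(1 + 0.22)
Then Y → Y · (1 + 0.22)^4
     ≈ Y · 2.2153

Percentage change = ((1 + 0.22)^4 − 1) × 100% ≈ 121.5%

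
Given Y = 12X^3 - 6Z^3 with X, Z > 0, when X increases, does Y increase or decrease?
Y increases

Taking the partial derivative:
∂Y/∂X = 36X^2

∂Y/∂X = 36X^2 > 0 (assuming positive values)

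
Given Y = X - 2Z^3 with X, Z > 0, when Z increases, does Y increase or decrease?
Y decreases

Taking the partial derivative:
∂Y/∂Z = -6Z^2

∂Y/∂Z = -6Z^2 < 0 (assuming positive values)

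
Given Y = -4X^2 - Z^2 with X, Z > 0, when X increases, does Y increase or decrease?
Y decreases

Taking the partial derivative:
∂Y/∂X = -8X

∂Y/∂X = -8X < 0 (assuming positive values)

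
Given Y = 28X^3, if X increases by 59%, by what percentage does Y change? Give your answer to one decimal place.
302.0%

For Y = 28X^3:
If X → X(1 + 0.59)
Then Y → Y · (1 + 0.59)^3
     ≈ Y · 4.0197

Percentage change = ((1 + 0.59)^3 − 1) × 100% ≈ 302.0%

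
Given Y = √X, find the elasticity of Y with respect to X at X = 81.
Elasticity = 1/2

Elasticity = (dY/dX) · (X/Y)

dY/dX = 1/(2·√X)
At X = 81: dY/dX = 1/18, Y = 9

Elasticity = (1/18) · (81 / 9) = 1/2

Interpretation: for a small percentage change in X, the percentage change in Y is approximately 0.50 times as large.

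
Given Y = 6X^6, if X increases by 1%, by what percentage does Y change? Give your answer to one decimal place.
6.2%

For Y = 6X^6:
If X → X(1 + 0.01)
Then Y → Y · (1 + 0.01)^6
     ≈ Y · 1.0615

Percentage change = ((1 + 0.01)^6 − 1) × 100% ≈ 6.2%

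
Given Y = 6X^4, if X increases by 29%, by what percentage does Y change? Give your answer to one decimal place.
176.9%

For Y = 6X^4:
If X → X(1 + 0.29)
Then Y → Y · (1 + 0.29)^4
     ≈ Y · 2.7692

Percentage change = ((1 + 0.29)^4 − 1) × 100% ≈ 176.9%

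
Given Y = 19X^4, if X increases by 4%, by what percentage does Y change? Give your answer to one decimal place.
17.0%

For Y = 19X^4:
If X → X(1 + 0.04)
Then Y → Y · (1 + 0.04)^4
     ≈ Y · 1.1699

Percentage change = ((1 + 0.04)^4 − 1) × 100% ≈ 17.0%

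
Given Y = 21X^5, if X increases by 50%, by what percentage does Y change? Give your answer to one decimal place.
659.4%

For Y = 21X^5:
If X → X(1 + 0.5)
Then Y → Y · (1 + 0.5)^5
     ≈ Y · 7.5938

Percentage change = ((1 + 0.5)^5 − 1) × 100% ≈ 659.4%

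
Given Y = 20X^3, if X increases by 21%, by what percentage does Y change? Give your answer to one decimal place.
77.2%

For Y = 20X^3:
If X → X(1 + 0.21)
Then Y → Y · (1 + 0.21)^3
     ≈ Y · 1.7716

Percentage change = ((1 + 0.21)^3 − 1) × 100% ≈ 77.2%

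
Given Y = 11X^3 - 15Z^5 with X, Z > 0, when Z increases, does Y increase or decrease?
Y decreases

Taking the partial derivative:
∂Y/∂Z = -75Z^4

∂Y/∂Z = -75Z^4 < 0 (assuming positive values)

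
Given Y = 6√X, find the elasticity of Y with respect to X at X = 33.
Elasticity = 1/2

Elasticity = (dY/dX) · (X/Y)

dY/dX = 3/√X
At X = 33: dY/dX = √33/11, Y = 6·√33

Elasticity = (√33/11) · (33 / (6·√33)) = 1/2

Interpretation: for a small percentage change in X, the percentage change in Y is approximately 0.50 times as large.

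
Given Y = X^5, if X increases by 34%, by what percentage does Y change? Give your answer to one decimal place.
332.0%

For Y = X^5:
If X → X(1 + 0.34)
Then Y → Y · (1 + 0.34)^5
     ≈ Y · 4.3204

Percentage change = ((1 + 0.34)^5 − 1) × 100% ≈ 332.0%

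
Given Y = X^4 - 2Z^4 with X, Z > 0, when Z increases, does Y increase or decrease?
Y decreases

Taking the partial derivative:
∂Y/∂Z = -8Z^3

∂Y/∂Z = -8Z^3 < 0 (assuming positive values)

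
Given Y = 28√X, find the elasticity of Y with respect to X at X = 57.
Elasticity = 1/2

Elasticity = (dY/dX) · (X/Y)

dY/dX = 14/√X
At X = 57: dY/dX = 14·√57/57, Y = 28·√57

Elasticity = (14·√57/57) · (57 / (28·√57)) = 1/2

Interpretation: for a small percentage change in X, the percentage change in Y is approximately 0.50 times as large.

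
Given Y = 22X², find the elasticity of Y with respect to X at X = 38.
Elasticity = 2

Elasticity = (dY/dX) · (X/Y)

dY/dX = 44·X
At X = 38: dY/dX = 1672, Y = 31768

Elasticity = 1672 · (38 / 31768) = 2

Interpretation: for a small percentage change in X, the percentage change in Y is approximately 2.00 times as large.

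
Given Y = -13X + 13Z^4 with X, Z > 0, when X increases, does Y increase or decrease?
Y decreases

Taking the partial derivative:
∂Y/∂X = -13

∂Y/∂X = -13 < 0 (assuming positive values)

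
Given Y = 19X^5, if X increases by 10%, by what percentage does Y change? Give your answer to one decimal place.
61.1%

For Y = 19X^5:
If X → X(1 + 0.1)
Then Y → Y · (1 + 0.1)^5
     ≈ Y · 1.6105

Percentage change = ((1 + 0.1)^5 − 1) × 100% ≈ 61.1%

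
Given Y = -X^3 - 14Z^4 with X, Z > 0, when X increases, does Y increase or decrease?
Y decreases

Taking the partial derivative:
∂Y/∂X = -3X^2

∂Y/∂X = -3X^2 < 0 (assuming positive values)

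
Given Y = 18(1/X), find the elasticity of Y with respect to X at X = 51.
Elasticity = -1

Elasticity = (dY/dX) · (X/Y)

dY/dX = -18/X²
At X = 51: dY/dX = -2/289, Y = 6/17

Elasticity = (-2/289) · (51 / (6/17)) = -1

Interpretation: for a small percentage change in X, the percentage change in Y is approximately -1.00 times as large.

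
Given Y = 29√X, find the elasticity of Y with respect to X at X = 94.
Elasticity = 1/2

Elasticity = (dY/dX) · (X/Y)

dY/dX = 29/(2·√X)
At X = 94: dY/dX = 29·√94/188, Y = 29·√94

Elasticity = (29·√94/188) · (94 / (29·√94)) = 1/2

Interpretation: for a small percentage change in X, the percentage change in Y is approximately 0.50 times as large.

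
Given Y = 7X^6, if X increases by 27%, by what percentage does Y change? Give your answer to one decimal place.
319.6%

For Y = 7X^6:
If X → X(1 + 0.27)
Then Y → Y · (1 + 0.27)^6
     ≈ Y · 4.1959

Percentage change = ((1 + 0.27)^6 − 1) × 100% ≈ 319.6%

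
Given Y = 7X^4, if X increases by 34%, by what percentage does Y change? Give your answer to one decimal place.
222.4%

For Y = 7X^4:
If X → X(1 + 0.34)
Then Y → Y · (1 + 0.34)^4
     ≈ Y · 3.2242

Percentage change = ((1 + 0.34)^4 − 1) × 100% ≈ 222.4%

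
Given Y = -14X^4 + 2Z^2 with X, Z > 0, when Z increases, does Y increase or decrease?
Y increases

Taking the partial derivative:
∂Y/∂Z = 4Z

∂Y/∂Z = 4Z > 0 (assuming positive values)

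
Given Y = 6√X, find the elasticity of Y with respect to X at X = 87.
Elasticity = 1/2

Elasticity = (dY/dX) · (X/Y)

dY/dX = 3/√X
At X = 87: dY/dX = √87/29, Y = 6·√87

Elasticity = (√87/29) · (87 / (6·√87)) = 1/2

Interpretation: for a small percentage change in X, the percentage change in Y is approximately 0.50 times as large.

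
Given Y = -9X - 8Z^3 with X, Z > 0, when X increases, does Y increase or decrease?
Y decreases

Taking the partial derivative:
∂Y/∂X = -9

∂Y/∂X = -9 < 0 (assuming positive values)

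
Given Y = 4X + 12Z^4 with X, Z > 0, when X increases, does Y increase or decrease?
Y increases

Taking the partial derivative:
∂Y/∂X = 4

∂Y/∂X = 4 > 0 (assuming positive values)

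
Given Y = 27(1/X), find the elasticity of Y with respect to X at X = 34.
Elasticity = -1

Elasticity = (dY/dX) · (X/Y)

dY/dX = -27/X²
At X = 34: dY/dX = -27/1156, Y = 27/34

Elasticity = (-27/1156) · (34 / (27/34)) = -1

Interpretation: for a small percentage change in X, the percentage change in Y is approximately -1.00 times as large.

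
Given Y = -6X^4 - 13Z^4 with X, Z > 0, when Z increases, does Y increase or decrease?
Y decreases

Taking the partial derivative:
∂Y/∂Z = -52Z^3

∂Y/∂Z = -52Z^3 < 0 (assuming positive values)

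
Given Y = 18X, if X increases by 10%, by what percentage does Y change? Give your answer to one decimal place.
10.0%

For Y = 18X:
If X → X(1 + 0.1)
Then Y → Y · (1 + 0.1)^1
     = Y · 1.1000

Percentage change = ((1 + 0.1)^1 − 1) × 100% = 10.0%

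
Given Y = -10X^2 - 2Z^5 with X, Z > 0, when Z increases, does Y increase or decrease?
Y decreases

Taking the partial derivative:
∂Y/∂Z = -10Z^4

∂Y/∂Z = -10Z^4 < 0 (assuming positive values)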